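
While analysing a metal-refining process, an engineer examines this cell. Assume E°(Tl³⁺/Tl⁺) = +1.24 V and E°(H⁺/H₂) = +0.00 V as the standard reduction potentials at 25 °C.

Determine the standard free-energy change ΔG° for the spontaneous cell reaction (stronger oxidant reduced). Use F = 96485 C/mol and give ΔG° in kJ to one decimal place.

Tl³⁺/Tl⁺ (E° = +1.24 V) is the cathode; H⁺/H₂ (E° = +0.00 V) is the anode, so E°cell = +1.24 V.
Balancing electrons gives n = 2 (lcm of 2 and 2).
ΔG° = −nFE° = −(2)(96485)(+1.24) = -239,283 J = -239.3 kJ.

-239.3 kJ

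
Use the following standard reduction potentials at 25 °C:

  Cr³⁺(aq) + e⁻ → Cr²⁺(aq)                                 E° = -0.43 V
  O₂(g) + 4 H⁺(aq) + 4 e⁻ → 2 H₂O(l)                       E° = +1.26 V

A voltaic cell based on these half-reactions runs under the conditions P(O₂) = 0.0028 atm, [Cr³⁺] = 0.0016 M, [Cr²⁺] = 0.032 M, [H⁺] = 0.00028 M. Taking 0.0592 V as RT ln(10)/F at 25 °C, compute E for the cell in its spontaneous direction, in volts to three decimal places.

O₂/H₂O is the cathode (higher E°), Cr³⁺/Cr²⁺ the anode: E°cell = +1.26 − (-0.43) = +1.69 V, n = 4.
Overall: O₂(g) + 4 H⁺(aq) + 4 Cr²⁺(aq) → 2 H₂O(l) + 4 Cr³⁺(aq)
Q = [Cr³⁺]^4 / (P(O₂)·[H⁺]^4·[Cr²⁺]^4); log Q = 11.560.
E = E° − (0.0592/n) log Q = +1.69 − (0.0592/4)(11.560) = +1.519 V.

+1.519 V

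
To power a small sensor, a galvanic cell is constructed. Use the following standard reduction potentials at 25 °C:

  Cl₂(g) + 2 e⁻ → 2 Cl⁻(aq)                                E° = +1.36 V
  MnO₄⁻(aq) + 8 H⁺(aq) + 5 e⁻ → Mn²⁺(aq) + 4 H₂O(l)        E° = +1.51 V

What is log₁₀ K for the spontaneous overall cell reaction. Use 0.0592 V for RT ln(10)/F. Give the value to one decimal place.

25.3

Cathode: MnO₄⁻/Mn²⁺; anode: Cl₂/Cl⁻. E°cell = +0.15 V, n = 10.
log K = nE°cell / 0.0592 = (10)(+0.15) / 0.0592 = 25.3.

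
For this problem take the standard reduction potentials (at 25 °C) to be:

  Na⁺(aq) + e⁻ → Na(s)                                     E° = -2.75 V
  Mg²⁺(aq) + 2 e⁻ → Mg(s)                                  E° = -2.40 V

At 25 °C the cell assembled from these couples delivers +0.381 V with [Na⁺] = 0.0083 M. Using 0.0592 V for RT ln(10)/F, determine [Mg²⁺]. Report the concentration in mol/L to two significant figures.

0.00077 M

Mg²⁺/Mg is the cathode, Na⁺/Na the anode: E°cell = +0.35 V, n = 2.
Overall reaction: Mg²⁺(aq) + 2 Na(s) → Mg(s) + 2 Na⁺(aq); Q = [Na⁺]^2/[Mg²⁺]^1.
From E = E° − (0.0592/n) log Q: log Q = (E° − E)·n/0.0592 = (+0.35 − (+0.381))·2/0.0592 = -1.0473.
So 1·log[Mg²⁺] = 2·log(0.0083) − log Q = -4.1618 − (-1.0473) = -3.1145; [Mg²⁺] = 10^(-3.1145) ≈ 0.00077 M.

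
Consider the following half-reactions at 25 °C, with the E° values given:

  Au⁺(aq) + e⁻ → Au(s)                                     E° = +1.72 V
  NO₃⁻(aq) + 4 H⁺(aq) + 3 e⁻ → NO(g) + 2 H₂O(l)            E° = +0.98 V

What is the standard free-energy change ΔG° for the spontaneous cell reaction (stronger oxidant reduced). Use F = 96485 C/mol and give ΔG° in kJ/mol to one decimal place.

-214.2 kJ/mol

Au⁺/Au (E° = +1.72 V) is the cathode; NO₃⁻/NO (E° = +0.98 V) is the anode, so E°cell = +0.74 V.
Balancing electrons gives n = 3 (lcm of 1 and 3).
ΔG° = −nFE° = −(3)(96485)(+0.74) = -214,197 J = -214.2 kJ/mol.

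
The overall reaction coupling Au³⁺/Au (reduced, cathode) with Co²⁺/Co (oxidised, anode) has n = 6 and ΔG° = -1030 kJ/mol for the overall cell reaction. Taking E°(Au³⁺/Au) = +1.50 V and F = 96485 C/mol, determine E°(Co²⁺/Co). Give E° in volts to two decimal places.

-0.28 V

E°cell = −ΔG°/(nF) = −(-1030×10³)/((6)(96485)) = +1.779 V.
Since Au³⁺/Au is the cathode and Co²⁺/Co the anode, E°cell = E°(Au³⁺/Au) − E°(Co²⁺/Co).
So E°(Co²⁺/Co) = E°(Au³⁺/Au) − E°cell = (+1.50) − (+1.779) = -0.28 V.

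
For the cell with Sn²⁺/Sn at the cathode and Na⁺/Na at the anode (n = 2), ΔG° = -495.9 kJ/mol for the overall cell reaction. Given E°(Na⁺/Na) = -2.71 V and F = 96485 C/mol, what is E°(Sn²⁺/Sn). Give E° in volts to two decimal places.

-0.14 V

E°cell = −ΔG°/(nF) = −(-495.9×10³)/((2)(96485)) = +2.570 V.
Since Sn²⁺/Sn is the cathode and Na⁺/Na the anode, E°cell = E°(Sn²⁺/Sn) − E°(Na⁺/Na).
So E°(Sn²⁺/Sn) = E°cell + E°(Na⁺/Na) = +2.570 + (-2.71) = -0.14 V.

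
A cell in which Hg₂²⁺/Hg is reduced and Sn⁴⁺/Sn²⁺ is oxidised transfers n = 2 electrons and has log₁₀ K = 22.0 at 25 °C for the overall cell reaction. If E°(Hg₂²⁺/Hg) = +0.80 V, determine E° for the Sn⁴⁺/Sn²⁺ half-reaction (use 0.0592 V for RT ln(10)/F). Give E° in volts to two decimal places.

+0.15 V

E°cell = (0.0592/n)·log K = (0.0592/2)(22.0) = +0.651 V.
Since Hg₂²⁺/Hg is the cathode and Sn⁴⁺/Sn²⁺ the anode, E°cell = E°(Hg₂²⁺/Hg) − E°(Sn⁴⁺/Sn²⁺).
So E°(Sn⁴⁺/Sn²⁺) = E°(Hg₂²⁺/Hg) − E°cell = (+0.80) − (+0.651) = +0.15 V.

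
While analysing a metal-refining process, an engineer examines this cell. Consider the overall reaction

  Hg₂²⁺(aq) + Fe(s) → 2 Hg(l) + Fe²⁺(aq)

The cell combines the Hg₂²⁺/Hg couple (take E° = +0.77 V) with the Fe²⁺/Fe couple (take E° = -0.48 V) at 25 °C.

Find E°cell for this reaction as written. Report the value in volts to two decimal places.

The Hg₂²⁺/Hg couple has the higher reduction potential, so it is the cathode; Fe²⁺/Fe is oxidised at the anode.
E°cell = E°(cathode) − E°(anode) = (+0.77) − (-0.48) = +1.25 V.

+1.25 V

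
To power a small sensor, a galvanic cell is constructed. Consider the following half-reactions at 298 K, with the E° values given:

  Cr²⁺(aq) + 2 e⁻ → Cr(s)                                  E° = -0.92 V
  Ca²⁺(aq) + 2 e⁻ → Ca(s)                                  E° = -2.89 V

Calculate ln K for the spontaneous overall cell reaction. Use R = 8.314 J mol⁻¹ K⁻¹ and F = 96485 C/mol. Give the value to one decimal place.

Cathode: Cr²⁺/Cr; anode: Ca²⁺/Ca. E°cell = (-0.92) − (-2.89) = +1.97 V, with n = 2.
ΔG° = −nFE° = −RT ln K, so ln K = nFE°/(RT) = (2)(96485)(+1.97) / ((8.314)(298)) = 153.437.

153.4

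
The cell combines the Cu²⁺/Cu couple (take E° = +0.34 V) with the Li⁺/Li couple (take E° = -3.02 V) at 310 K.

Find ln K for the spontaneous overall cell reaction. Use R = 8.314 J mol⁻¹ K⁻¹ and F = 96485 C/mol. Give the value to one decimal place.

251.6

Cathode: Cu²⁺/Cu; anode: Li⁺/Li. E°cell = (+0.34) − (-3.02) = +3.36 V, with n = 2.
ΔG° = −nFE° = −RT ln K, so ln K = nFE°/(RT) = (2)(96485)(+3.36) / ((8.314)(310)) = 251.569.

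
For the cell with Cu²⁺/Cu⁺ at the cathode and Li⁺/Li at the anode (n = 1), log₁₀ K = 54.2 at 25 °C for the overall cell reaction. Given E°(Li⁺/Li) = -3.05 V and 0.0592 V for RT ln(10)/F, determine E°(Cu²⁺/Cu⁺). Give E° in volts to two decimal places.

+0.16 V

E°cell = (0.0592/n)·log K = (0.0592/1)(54.2) = +3.209 V.
Since Cu²⁺/Cu⁺ is the cathode and Li⁺/Li the anode, E°cell = E°(Cu²⁺/Cu⁺) − E°(Li⁺/Li).
So E°(Cu²⁺/Cu⁺) = E°cell + E°(Li⁺/Li) = +3.209 + (-3.05) = +0.16 V.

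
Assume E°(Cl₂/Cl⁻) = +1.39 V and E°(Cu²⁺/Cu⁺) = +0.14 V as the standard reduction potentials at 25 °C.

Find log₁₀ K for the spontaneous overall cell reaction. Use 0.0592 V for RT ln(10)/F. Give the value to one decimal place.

42.2

Cathode: Cl₂/Cl⁻; anode: Cu²⁺/Cu⁺. E°cell = +1.25 V, n = 2.
log K = nE°cell / 0.0592 = (2)(+1.25) / 0.0592 = 42.2.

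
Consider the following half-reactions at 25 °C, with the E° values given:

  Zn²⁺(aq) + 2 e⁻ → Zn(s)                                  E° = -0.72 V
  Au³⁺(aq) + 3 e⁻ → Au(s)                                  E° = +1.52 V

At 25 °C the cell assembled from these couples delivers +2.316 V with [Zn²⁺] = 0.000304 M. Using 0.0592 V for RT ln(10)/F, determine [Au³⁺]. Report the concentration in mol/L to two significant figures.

0.038 M

Au³⁺/Au is the cathode, Zn²⁺/Zn the anode: E°cell = +2.24 V, n = 6.
Overall reaction: 2 Au³⁺(aq) + 3 Zn(s) → 2 Au(s) + 3 Zn²⁺(aq); Q = [Zn²⁺]^3/[Au³⁺]^2.
From E = E° − (0.0592/n) log Q: log Q = (E° − E)·n/0.0592 = (+2.24 − (+2.316))·6/0.0592 = -7.7027.
So 2·log[Au³⁺] = 3·log(0.000304) − log Q = -10.5514 − (-7.7027) = -2.8487; log[Au³⁺] = -2.8487 / 2 = -1.4244; [Au³⁺] = 10^(-1.4244) ≈ 0.038 M.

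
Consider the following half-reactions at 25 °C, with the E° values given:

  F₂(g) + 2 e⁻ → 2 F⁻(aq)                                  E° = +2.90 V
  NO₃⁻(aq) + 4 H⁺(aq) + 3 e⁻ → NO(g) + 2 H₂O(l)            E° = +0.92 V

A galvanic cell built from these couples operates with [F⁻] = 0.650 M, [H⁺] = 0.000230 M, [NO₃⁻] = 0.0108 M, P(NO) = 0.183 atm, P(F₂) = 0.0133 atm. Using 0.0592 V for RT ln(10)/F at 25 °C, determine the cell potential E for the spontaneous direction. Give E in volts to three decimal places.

F₂/F⁻ is the cathode (higher E°), NO₃⁻/NO the anode: E°cell = +2.90 − (+0.92) = +1.98 V, n = 6.
Overall: 3 F₂(g) + 2 NO(g) + 4 H₂O(l) → 6 F⁻(aq) + 2 NO₃⁻(aq) + 8 H⁺(aq)
Q = [F⁻]^6·[NO₃⁻]^2·[H⁺]^8 / (P(F₂)^3·P(NO)^2); log Q = -27.058.
E = E° − (0.0592/n) log Q = +1.98 − (0.0592/6)(-27.058) = +2.247 V.

+2.247 V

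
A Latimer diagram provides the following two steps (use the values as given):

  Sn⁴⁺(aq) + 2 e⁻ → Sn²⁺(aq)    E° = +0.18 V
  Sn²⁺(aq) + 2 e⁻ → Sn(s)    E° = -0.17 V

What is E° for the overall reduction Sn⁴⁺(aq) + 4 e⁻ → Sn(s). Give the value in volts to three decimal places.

Adding the free-energy changes (−nFE°) of the two steps gives −n₃FE°₃ = −n₁FE°₁ − n₂FE°₂.
E°₃ = (2×+0.18 + 2×-0.17) / 4 = (+0.020) / 4 = +0.005 V.

+0.005 V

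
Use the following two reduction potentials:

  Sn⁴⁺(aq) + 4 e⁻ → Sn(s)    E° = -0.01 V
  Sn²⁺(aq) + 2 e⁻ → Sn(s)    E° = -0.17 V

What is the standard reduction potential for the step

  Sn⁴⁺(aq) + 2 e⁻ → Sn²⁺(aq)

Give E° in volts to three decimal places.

+0.150 V

Sequential free energies add, so n₃E°₃ = n₁E°₁ + n₂E°₂.
With n₃ = 4, and the known step contributing 2×(-0.17) V, the unknown satisfies 2·E° = 4×(-0.01) − 2×(-0.17) = +0.300.
E° = +0.300 / 2 = +0.150 V.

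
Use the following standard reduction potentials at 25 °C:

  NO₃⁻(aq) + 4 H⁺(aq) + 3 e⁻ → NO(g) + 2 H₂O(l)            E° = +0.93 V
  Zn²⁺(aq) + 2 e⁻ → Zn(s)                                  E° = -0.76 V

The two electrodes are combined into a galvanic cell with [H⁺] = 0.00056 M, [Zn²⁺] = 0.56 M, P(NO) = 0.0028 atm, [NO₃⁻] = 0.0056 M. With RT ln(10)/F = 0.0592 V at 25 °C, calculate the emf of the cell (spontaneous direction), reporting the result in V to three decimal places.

+1.447 V

NO₃⁻/NO is the cathode (higher E°), Zn²⁺/Zn the anode: E°cell = +0.93 − (-0.76) = +1.69 V, n = 6.
Overall: 2 NO₃⁻(aq) + 8 H⁺(aq) + 3 Zn(s) → 2 NO(g) + 4 H₂O(l) + 3 Zn²⁺(aq)
Q = P(NO)^2·[Zn²⁺]^3 / ([NO₃⁻]^2·[H⁺]^8); log Q = 24.657.
E = E° − (0.0592/n) log Q = +1.69 − (0.0592/6)(24.657) = +1.447 V.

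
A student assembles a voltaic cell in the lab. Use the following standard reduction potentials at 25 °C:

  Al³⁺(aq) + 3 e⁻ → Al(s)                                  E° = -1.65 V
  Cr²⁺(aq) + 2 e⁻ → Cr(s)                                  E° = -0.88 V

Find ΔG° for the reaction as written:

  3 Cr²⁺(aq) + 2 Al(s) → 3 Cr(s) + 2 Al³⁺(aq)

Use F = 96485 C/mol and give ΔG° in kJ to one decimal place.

-445.8 kJ

As written, Cr²⁺/Cr is reduced (cathode) and Al³⁺/Al is oxidised (anode), so E°cell = (-0.88) − (-1.65) = +0.77 V.
Balancing electrons gives n = 6.
ΔG° = −nFE° = −(6)(96485)(+0.77) = -445,761 J = -445.8 kJ.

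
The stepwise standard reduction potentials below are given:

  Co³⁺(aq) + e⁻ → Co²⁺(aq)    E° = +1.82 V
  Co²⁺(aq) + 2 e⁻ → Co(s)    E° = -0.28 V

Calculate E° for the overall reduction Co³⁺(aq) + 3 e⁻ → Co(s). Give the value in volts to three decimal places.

Since ΔG° = −nFE° is additive over sequential reductions, n₃E°₃ = n₁E°₁ + n₂E°₂.
E°₃ = (1×+1.82 + 2×-0.28) / 3 = (+1.260) / 3 = +0.420 V.
Simply averaging or adding the two E° values would be wrong; the electron-weighted sum is required.

+0.420 V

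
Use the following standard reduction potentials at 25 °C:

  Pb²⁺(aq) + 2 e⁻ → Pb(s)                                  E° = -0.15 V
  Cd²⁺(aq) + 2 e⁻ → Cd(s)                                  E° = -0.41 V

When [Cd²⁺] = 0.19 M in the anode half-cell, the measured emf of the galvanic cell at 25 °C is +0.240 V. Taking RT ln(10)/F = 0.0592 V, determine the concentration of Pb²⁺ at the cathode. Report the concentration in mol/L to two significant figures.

Pb²⁺/Pb is the cathode, Cd²⁺/Cd the anode: E°cell = +0.26 V, n = 2.
Overall reaction: Pb²⁺(aq) + Cd(s) → Pb(s) + Cd²⁺(aq); Q = [Cd²⁺]^1/[Pb²⁺]^1.
From E = E° − (0.0592/n) log Q: log Q = (E° − E)·n/0.0592 = (+0.26 − (+0.240))·2/0.0592 = 0.6757.
So 1·log[Pb²⁺] = 1·log(0.19) − log Q = -0.7212 − (0.6757) = -1.3969; [Pb²⁺] = 10^(-1.3969) ≈ 0.040 M.

0.040 M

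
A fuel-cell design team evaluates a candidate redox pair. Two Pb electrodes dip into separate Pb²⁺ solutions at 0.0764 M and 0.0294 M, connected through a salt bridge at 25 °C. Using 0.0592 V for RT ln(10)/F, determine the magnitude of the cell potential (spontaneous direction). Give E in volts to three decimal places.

For a concentration cell E°cell = 0. The 0.0764 M side is the cathode (reduction is favoured where [Pb²⁺] is higher).
With n = 2, E = −(0.0592/2) log([Pb²⁺]ₐₙ/[Pb²⁺]꜀ₐₜ) = −(0.0592/2) log(0.0294/0.0764) = −(0.0592/2)(-0.415) = +0.012 V.

+0.012 V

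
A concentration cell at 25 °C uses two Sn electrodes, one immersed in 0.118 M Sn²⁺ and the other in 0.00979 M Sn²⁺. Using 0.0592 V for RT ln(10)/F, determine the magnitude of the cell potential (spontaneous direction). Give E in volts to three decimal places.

+0.032 V

For a concentration cell E°cell = 0. The 0.118 M side is the cathode (reduction is favoured where [Sn²⁺] is higher).
With n = 2, E = −(0.0592/2) log([Sn²⁺]ₐₙ/[Sn²⁺]꜀ₐₜ) = −(0.0592/2) log(0.00979/0.118) = −(0.0592/2)(-1.081) = +0.032 V.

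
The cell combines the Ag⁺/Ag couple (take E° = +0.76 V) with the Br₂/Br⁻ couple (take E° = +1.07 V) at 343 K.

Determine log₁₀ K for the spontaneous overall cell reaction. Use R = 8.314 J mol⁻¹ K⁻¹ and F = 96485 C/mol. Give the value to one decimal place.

Cathode: Br₂/Br⁻; anode: Ag⁺/Ag. E°cell = (+1.07) − (+0.76) = +0.31 V, with n = 2.
ΔG° = −nFE° = −RT ln K, so ln K = nFE°/(RT) = (2)(96485)(+0.31) / ((8.314)(343)) = 20.977.
log₁₀ K = 20.977 / ln 10 = 9.1.

9.1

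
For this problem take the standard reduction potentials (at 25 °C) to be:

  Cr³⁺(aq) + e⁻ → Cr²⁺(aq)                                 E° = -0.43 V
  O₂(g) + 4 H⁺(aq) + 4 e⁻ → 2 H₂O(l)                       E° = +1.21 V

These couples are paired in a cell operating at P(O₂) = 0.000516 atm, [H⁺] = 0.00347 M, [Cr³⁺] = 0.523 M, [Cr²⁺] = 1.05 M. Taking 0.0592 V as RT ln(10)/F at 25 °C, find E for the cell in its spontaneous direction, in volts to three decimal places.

+1.464 V

O₂/H₂O is the cathode (higher E°), Cr³⁺/Cr²⁺ the anode: E°cell = +1.21 − (-0.43) = +1.64 V, n = 4.
Overall: O₂(g) + 4 H⁺(aq) + 4 Cr²⁺(aq) → 2 H₂O(l) + 4 Cr³⁺(aq)
Q = [Cr³⁺]^4 / (P(O₂)·[H⁺]^4·[Cr²⁺]^4); log Q = 11.915.
E = E° − (0.0592/n) log Q = +1.64 − (0.0592/4)(11.915) = +1.464 V.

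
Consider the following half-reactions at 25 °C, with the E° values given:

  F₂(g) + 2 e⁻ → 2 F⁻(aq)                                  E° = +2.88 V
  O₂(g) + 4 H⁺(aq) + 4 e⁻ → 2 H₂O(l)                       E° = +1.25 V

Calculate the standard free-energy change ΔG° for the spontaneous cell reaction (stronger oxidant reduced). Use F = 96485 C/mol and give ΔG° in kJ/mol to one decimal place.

-629.1 kJ/mol

F₂/F⁻ (E° = +2.88 V) is the cathode; O₂/H₂O (E° = +1.25 V) is the anode, so E°cell = +1.63 V.
Balancing electrons gives n = 4 (lcm of 2 and 4).
ΔG° = −nFE° = −(4)(96485)(+1.63) = -629,082 J = -629.1 kJ/mol.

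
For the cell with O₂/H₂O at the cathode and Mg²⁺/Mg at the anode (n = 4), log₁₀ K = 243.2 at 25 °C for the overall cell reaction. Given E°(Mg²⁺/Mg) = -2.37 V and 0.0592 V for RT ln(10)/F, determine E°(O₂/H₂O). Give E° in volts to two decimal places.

+1.23 V

E°cell = (0.0592/n)·log K = (0.0592/4)(243.2) = +3.599 V.
Since O₂/H₂O is the cathode and Mg²⁺/Mg the anode, E°cell = E°(O₂/H₂O) − E°(Mg²⁺/Mg).
So E°(O₂/H₂O) = E°cell + E°(Mg²⁺/Mg) = +3.599 + (-2.37) = +1.23 V.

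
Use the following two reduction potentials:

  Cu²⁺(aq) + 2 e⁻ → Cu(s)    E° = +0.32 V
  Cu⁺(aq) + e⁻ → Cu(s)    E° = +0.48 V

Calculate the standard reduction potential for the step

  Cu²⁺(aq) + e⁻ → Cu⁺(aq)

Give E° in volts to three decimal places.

Sequential free energies add, so n₃E°₃ = n₁E°₁ + n₂E°₂.
With n₃ = 2, and the known step contributing 1×(+0.48) V, the unknown satisfies 1·E° = 2×(+0.32) − 1×(+0.48) = +0.160.
E° = +0.160 / 1 = +0.160 V.

+0.160 V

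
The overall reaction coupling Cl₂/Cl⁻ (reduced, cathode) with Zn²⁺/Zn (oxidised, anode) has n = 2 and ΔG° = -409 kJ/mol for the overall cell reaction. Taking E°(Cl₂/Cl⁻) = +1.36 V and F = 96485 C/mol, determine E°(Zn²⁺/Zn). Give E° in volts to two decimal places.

E°cell = −ΔG°/(nF) = −(-409×10³)/((2)(96485)) = +2.120 V.
Since Cl₂/Cl⁻ is the cathode and Zn²⁺/Zn the anode, E°cell = E°(Cl₂/Cl⁻) − E°(Zn²⁺/Zn).
So E°(Zn²⁺/Zn) = E°(Cl₂/Cl⁻) − E°cell = (+1.36) − (+2.120) = -0.76 V.

-0.76 V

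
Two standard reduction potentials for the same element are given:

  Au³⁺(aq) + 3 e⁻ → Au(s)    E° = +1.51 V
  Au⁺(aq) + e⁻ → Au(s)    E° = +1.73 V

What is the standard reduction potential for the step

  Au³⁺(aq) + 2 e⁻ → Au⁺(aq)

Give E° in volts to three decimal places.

+1.400 V

Sequential free energies add, so n₃E°₃ = n₁E°₁ + n₂E°₂.
With n₃ = 3, and the known step contributing 1×(+1.73) V, the unknown satisfies 2·E° = 3×(+1.51) − 1×(+1.73) = +2.800.
E° = +2.800 / 2 = +1.400 V.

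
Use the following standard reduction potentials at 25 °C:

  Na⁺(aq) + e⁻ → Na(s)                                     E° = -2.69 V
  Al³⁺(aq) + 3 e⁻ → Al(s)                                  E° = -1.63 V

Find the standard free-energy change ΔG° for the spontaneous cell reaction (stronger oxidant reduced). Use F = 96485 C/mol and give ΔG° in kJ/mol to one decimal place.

Al³⁺/Al (E° = -1.63 V) is the cathode; Na⁺/Na (E° = -2.69 V) is the anode, so E°cell = +1.06 V.
Balancing electrons gives n = 3 (lcm of 3 and 1).
ΔG° = −nFE° = −(3)(96485)(+1.06) = -306,822 J = -306.8 kJ/mol.

-306.8 kJ/mol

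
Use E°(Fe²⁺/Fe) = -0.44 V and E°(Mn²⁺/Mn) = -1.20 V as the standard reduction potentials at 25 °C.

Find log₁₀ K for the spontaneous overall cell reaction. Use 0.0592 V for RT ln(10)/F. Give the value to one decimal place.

25.7

Cathode: Fe²⁺/Fe; anode: Mn²⁺/Mn. E°cell = +0.76 V, n = 2.
log K = nE°cell / 0.0592 = (2)(+0.76) / 0.0592 = 25.7.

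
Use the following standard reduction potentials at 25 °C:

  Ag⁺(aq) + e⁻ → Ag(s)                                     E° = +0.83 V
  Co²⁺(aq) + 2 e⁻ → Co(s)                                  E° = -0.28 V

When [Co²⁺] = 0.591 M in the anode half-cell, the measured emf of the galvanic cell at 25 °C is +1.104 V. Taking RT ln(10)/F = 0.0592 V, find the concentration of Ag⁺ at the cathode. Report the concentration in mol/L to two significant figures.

Ag⁺/Ag is the cathode, Co²⁺/Co the anode: E°cell = +1.11 V, n = 2.
Overall reaction: 2 Ag⁺(aq) + Co(s) → 2 Ag(s) + Co²⁺(aq); Q = [Co²⁺]^1/[Ag⁺]^2.
From E = E° − (0.0592/n) log Q: log Q = (E° − E)·n/0.0592 = (+1.11 − (+1.104))·2/0.0592 = 0.2027.
So 2·log[Ag⁺] = 1·log(0.591) − log Q = -0.2284 − (0.2027) = -0.4311; log[Ag⁺] = -0.4311 / 2 = -0.2155; [Ag⁺] = 10^(-0.2155) ≈ 0.61 M.

0.61 M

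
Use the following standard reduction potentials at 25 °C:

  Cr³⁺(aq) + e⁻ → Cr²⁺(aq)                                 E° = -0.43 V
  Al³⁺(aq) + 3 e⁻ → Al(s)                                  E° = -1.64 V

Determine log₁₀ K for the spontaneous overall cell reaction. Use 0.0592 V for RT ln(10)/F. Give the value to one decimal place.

Cathode: Cr³⁺/Cr²⁺; anode: Al³⁺/Al. E°cell = +1.21 V, n = 3.
log K = nE°cell / 0.0592 = (3)(+1.21) / 0.0592 = 61.3.

61.3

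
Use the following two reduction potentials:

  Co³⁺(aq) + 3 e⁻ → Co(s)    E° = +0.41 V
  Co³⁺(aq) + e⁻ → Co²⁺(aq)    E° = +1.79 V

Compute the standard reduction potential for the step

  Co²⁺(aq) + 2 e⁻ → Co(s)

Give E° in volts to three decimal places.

Sequential free energies add, so n₃E°₃ = n₁E°₁ + n₂E°₂.
With n₃ = 3, and the known step contributing 1×(+1.79) V, the unknown satisfies 2·E° = 3×(+0.41) − 1×(+1.79) = -0.560.
E° = -0.560 / 2 = -0.280 V.

-0.280 V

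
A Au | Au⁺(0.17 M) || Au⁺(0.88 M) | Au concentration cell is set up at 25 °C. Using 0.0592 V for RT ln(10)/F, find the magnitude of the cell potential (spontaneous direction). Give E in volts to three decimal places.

For a concentration cell E°cell = 0. The 0.88 M side is the cathode (reduction is favoured where [Au⁺] is higher).
With n = 1, E = −(0.0592/1) log([Au⁺]ₐₙ/[Au⁺]꜀ₐₜ) = −(0.0592/1) log(0.17/0.88) = −(0.0592/1)(-0.714) = +0.042 V.

+0.042 V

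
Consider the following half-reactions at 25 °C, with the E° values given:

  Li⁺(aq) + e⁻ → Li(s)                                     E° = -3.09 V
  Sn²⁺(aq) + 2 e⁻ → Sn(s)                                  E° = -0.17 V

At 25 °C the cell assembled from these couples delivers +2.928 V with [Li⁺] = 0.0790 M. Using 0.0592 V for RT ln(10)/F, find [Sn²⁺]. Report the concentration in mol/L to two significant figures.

0.012 M

Sn²⁺/Sn is the cathode, Li⁺/Li the anode: E°cell = +2.92 V, n = 2.
Overall reaction: Sn²⁺(aq) + 2 Li(s) → Sn(s) + 2 Li⁺(aq); Q = [Li⁺]^2/[Sn²⁺]^1.
From E = E° − (0.0592/n) log Q: log Q = (E° − E)·n/0.0592 = (+2.92 − (+2.928))·2/0.0592 = -0.2703.
So 1·log[Sn²⁺] = 2·log(0.079) − log Q = -2.2047 − (-0.2703) = -1.9344; [Sn²⁺] = 10^(-1.9344) ≈ 0.012 M.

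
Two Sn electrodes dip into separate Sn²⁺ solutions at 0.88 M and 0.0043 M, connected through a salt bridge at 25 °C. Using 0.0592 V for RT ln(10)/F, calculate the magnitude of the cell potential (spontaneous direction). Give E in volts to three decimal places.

+0.068 V

For a concentration cell E°cell = 0. The 0.88 M side is the cathode (reduction is favoured where [Sn²⁺] is higher).
With n = 2, E = −(0.0592/2) log([Sn²⁺]ₐₙ/[Sn²⁺]꜀ₐₜ) = −(0.0592/2) log(0.0043/0.88) = −(0.0592/2)(-2.311) = +0.068 V.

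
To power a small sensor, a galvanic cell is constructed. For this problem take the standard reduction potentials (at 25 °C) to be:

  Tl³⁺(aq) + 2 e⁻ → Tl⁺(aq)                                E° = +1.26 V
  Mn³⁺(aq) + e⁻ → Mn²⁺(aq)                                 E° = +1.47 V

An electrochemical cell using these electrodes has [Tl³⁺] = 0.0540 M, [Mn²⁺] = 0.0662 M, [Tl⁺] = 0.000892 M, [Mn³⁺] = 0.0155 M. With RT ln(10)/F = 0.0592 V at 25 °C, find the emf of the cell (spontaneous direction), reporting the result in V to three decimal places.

Mn³⁺/Mn²⁺ is the cathode (higher E°), Tl³⁺/Tl⁺ the anode: E°cell = +1.47 − (+1.26) = +0.21 V, n = 2.
Overall: 2 Mn³⁺(aq) + Tl⁺(aq) → 2 Mn²⁺(aq) + Tl³⁺(aq)
Q = [Mn²⁺]^2·[Tl³⁺] / ([Mn³⁺]^2·[Tl⁺]); log Q = 3.043.
E = E° − (0.0592/n) log Q = +0.21 − (0.0592/2)(3.043) = +0.120 V.

+0.120 V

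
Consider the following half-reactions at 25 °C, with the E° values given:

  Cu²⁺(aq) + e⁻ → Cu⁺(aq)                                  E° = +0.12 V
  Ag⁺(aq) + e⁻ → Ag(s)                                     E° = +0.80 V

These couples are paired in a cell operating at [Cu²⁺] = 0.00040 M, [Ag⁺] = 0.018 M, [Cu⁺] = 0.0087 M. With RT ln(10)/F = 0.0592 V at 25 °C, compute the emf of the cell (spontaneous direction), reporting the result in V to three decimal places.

+0.656 V

Ag⁺/Ag is the cathode (higher E°), Cu²⁺/Cu⁺ the anode: E°cell = +0.80 − (+0.12) = +0.68 V, n = 1.
Overall: Ag⁺(aq) + Cu⁺(aq) → Ag(s) + Cu²⁺(aq)
Q = [Cu²⁺] / ([Ag⁺]·[Cu⁺]); log Q = 0.407.
E = E° − (0.0592/n) log Q = +0.68 − (0.0592/1)(0.407) = +0.656 V.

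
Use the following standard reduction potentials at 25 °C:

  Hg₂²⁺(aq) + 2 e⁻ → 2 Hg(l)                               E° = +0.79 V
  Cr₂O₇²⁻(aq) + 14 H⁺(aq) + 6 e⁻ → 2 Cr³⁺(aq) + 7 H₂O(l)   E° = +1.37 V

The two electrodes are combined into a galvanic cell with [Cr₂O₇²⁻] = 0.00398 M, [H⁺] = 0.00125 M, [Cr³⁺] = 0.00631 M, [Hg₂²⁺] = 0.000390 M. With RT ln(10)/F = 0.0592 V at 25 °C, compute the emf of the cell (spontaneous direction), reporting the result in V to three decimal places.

Cr₂O₇²⁻/Cr³⁺ is the cathode (higher E°), Hg₂²⁺/Hg the anode: E°cell = +1.37 − (+0.79) = +0.58 V, n = 6.
Overall: Cr₂O₇²⁻(aq) + 14 H⁺(aq) + 6 Hg(l) → 2 Cr³⁺(aq) + 7 H₂O(l) + 3 Hg₂²⁺(aq)
Q = [Cr³⁺]^2·[Hg₂²⁺]^3 / ([Cr₂O₇²⁻]·[H⁺]^14); log Q = 28.417.
E = E° − (0.0592/n) log Q = +0.58 − (0.0592/6)(28.417) = +0.300 V.

+0.300 V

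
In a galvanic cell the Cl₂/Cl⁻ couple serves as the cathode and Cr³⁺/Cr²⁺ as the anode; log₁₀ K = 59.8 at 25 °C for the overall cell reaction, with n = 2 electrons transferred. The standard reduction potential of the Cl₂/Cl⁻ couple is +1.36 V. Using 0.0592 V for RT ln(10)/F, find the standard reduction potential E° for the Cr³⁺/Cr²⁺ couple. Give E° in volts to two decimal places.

E°cell = (0.0592/n)·log K = (0.0592/2)(59.8) = +1.770 V.
Since Cl₂/Cl⁻ is the cathode and Cr³⁺/Cr²⁺ the anode, E°cell = E°(Cl₂/Cl⁻) − E°(Cr³⁺/Cr²⁺).
So E°(Cr³⁺/Cr²⁺) = E°(Cl₂/Cl⁻) − E°cell = (+1.36) − (+1.770) = -0.41 V.

-0.41 V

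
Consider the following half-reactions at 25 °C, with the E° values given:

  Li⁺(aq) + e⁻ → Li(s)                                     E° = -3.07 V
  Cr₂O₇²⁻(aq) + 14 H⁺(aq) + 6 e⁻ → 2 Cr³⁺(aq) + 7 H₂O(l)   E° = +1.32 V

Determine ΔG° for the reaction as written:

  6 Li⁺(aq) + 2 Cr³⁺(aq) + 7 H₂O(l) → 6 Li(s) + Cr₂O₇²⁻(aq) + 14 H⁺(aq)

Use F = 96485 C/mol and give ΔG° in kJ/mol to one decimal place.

+2541.4 kJ/mol

As written, Li⁺/Li is reduced (cathode) and Cr₂O₇²⁻/Cr³⁺ is oxidised (anode), so E°cell = (-3.07) − (+1.32) = -4.39 V.
Balancing electrons gives n = 6.
ΔG° = −nFE° = −(6)(96485)(-4.39) = 2,541,415 J = +2541.4 kJ/mol.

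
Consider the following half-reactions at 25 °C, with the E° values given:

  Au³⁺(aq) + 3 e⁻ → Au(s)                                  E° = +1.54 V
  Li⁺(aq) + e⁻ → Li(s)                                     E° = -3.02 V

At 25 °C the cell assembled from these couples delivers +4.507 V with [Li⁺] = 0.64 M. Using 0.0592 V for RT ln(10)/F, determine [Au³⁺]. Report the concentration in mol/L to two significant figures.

0.00054 M

Au³⁺/Au is the cathode, Li⁺/Li the anode: E°cell = +4.56 V, n = 3.
Overall reaction: Au³⁺(aq) + 3 Li(s) → Au(s) + 3 Li⁺(aq); Q = [Li⁺]^3/[Au³⁺]^1.
From E = E° − (0.0592/n) log Q: log Q = (E° − E)·n/0.0592 = (+4.56 − (+4.507))·3/0.0592 = 2.6858.
So 1·log[Au³⁺] = 3·log(0.64) − log Q = -0.5815 − (2.6858) = -3.2673; [Au³⁺] = 10^(-3.2673) ≈ 0.00054 M.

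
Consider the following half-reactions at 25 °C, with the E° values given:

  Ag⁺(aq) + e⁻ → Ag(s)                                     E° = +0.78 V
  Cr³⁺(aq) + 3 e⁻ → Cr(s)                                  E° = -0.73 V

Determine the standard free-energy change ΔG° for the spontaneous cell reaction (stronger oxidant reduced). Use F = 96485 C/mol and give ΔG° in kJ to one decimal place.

-437.1 kJ

Ag⁺/Ag (E° = +0.78 V) is the cathode; Cr³⁺/Cr (E° = -0.73 V) is the anode, so E°cell = +1.51 V.
Balancing electrons gives n = 3 (lcm of 1 and 3).
ΔG° = −nFE° = −(3)(96485)(+1.51) = -437,077 J = -437.1 kJ.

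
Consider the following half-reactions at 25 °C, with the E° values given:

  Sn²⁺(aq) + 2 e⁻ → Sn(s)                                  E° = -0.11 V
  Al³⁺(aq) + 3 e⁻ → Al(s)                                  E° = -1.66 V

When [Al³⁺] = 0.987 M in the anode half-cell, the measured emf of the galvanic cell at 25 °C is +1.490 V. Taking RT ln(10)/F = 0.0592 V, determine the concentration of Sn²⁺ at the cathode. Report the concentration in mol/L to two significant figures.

0.0093 M

Sn²⁺/Sn is the cathode, Al³⁺/Al the anode: E°cell = +1.55 V, n = 6.
Overall reaction: 3 Sn²⁺(aq) + 2 Al(s) → 3 Sn(s) + 2 Al³⁺(aq); Q = [Al³⁺]^2/[Sn²⁺]^3.
From E = E° − (0.0592/n) log Q: log Q = (E° − E)·n/0.0592 = (+1.55 − (+1.490))·6/0.0592 = 6.0811.
So 3·log[Sn²⁺] = 2·log(0.987) − log Q = -0.0114 − (6.0811) = -6.0925; log[Sn²⁺] = -6.0925 / 3 = -2.0308; [Sn²⁺] = 10^(-2.0308) ≈ 0.0093 M.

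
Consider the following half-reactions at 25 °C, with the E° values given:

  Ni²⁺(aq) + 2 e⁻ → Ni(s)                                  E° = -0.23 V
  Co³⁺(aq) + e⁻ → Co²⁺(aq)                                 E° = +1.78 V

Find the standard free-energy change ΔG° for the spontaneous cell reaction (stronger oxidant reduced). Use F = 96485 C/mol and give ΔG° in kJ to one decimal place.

Co³⁺/Co²⁺ (E° = +1.78 V) is the cathode; Ni²⁺/Ni (E° = -0.23 V) is the anode, so E°cell = +2.01 V.
Balancing electrons gives n = 2 (lcm of 1 and 2).
ΔG° = −nFE° = −(2)(96485)(+2.01) = -387,870 J = -387.9 kJ.

-387.9 kJ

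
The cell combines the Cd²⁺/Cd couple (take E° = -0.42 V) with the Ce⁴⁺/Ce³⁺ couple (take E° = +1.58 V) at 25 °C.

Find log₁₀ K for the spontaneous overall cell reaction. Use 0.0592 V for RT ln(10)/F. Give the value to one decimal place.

Cathode: Ce⁴⁺/Ce³⁺; anode: Cd²⁺/Cd. E°cell = +2.00 V, n = 2.
log K = nE°cell / 0.0592 = (2)(+2.00) / 0.0592 = 67.6.

67.6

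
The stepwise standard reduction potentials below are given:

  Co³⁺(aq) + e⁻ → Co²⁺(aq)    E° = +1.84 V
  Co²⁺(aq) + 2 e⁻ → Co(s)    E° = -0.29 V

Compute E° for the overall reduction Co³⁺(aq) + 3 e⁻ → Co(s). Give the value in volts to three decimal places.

+0.420 V

Standard free energies of sequential steps add: ΔG°₃ = ΔG°₁ + ΔG°₂, so n₃E°₃ = n₁E°₁ + n₂E°₂.
E°₃ = (1×+1.84 + 2×-0.29) / 3 = (+1.260) / 3 = +0.420 V.
Simply averaging or adding the two E° values would be wrong; the electron-weighted sum is required.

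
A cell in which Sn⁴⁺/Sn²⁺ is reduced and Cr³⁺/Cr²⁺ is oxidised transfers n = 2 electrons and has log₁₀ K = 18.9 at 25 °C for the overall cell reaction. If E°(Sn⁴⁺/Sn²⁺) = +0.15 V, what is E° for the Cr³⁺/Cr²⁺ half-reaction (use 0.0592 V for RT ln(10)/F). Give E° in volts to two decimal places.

-0.41 V

E°cell = (0.0592/n)·log K = (0.0592/2)(18.9) = +0.559 V.
Since Sn⁴⁺/Sn²⁺ is the cathode and Cr³⁺/Cr²⁺ the anode, E°cell = E°(Sn⁴⁺/Sn²⁺) − E°(Cr³⁺/Cr²⁺).
So E°(Cr³⁺/Cr²⁺) = E°(Sn⁴⁺/Sn²⁺) − E°cell = (+0.15) − (+0.559) = -0.41 V.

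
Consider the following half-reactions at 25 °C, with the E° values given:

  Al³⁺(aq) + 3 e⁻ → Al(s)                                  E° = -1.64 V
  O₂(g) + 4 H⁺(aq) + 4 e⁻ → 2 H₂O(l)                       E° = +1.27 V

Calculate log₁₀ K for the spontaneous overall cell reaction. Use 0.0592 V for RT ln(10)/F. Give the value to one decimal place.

Cathode: O₂/H₂O; anode: Al³⁺/Al. E°cell = +2.91 V, n = 12.
log K = nE°cell / 0.0592 = (12)(+2.91) / 0.0592 = 589.9.

589.9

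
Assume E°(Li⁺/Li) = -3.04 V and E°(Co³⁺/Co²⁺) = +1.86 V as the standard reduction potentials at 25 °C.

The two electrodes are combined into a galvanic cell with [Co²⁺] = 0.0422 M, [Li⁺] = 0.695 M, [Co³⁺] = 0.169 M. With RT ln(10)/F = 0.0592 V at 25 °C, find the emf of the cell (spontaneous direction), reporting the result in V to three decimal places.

Co³⁺/Co²⁺ is the cathode (higher E°), Li⁺/Li the anode: E°cell = +1.86 − (-3.04) = +4.90 V, n = 1.
Overall: Co³⁺(aq) + Li(s) → Co²⁺(aq) + Li⁺(aq)
Q = [Co²⁺]·[Li⁺] / ([Co³⁺]); log Q = -0.761.
E = E° − (0.0592/n) log Q = +4.90 − (0.0592/1)(-0.761) = +4.945 V.

+4.945 V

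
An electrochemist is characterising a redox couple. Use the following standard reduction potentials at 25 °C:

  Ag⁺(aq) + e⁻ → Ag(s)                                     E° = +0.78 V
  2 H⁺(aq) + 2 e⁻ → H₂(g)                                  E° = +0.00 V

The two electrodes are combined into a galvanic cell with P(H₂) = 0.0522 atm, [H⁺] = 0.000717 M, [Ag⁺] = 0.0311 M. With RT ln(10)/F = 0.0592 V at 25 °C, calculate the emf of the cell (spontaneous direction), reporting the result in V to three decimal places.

Ag⁺/Ag is the cathode (higher E°), H⁺/H₂ the anode: E°cell = +0.78 − (+0.00) = +0.78 V, n = 2.
Overall: 2 Ag⁺(aq) + H₂(g) → 2 Ag(s) + 2 H⁺(aq)
Q = [H⁺]^2 / ([Ag⁺]^2·P(H₂)); log Q = -1.992.
E = E° − (0.0592/n) log Q = +0.78 − (0.0592/2)(-1.992) = +0.839 V.

+0.839 V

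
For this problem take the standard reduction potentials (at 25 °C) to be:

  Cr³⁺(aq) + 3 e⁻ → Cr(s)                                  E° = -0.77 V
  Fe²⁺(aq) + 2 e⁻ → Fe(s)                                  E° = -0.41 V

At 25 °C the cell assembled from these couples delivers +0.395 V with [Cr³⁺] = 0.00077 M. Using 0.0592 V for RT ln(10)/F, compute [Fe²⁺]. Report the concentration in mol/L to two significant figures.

0.13 M

Fe²⁺/Fe is the cathode, Cr³⁺/Cr the anode: E°cell = +0.36 V, n = 6.
Overall reaction: 3 Fe²⁺(aq) + 2 Cr(s) → 3 Fe(s) + 2 Cr³⁺(aq); Q = [Cr³⁺]^2/[Fe²⁺]^3.
From E = E° − (0.0592/n) log Q: log Q = (E° − E)·n/0.0592 = (+0.36 − (+0.395))·6/0.0592 = -3.5473.
So 3·log[Fe²⁺] = 2·log(0.00077) − log Q = -6.2270 − (-3.5473) = -2.6797; log[Fe²⁺] = -2.6797 / 3 = -0.8932; [Fe²⁺] = 10^(-0.8932) ≈ 0.13 M.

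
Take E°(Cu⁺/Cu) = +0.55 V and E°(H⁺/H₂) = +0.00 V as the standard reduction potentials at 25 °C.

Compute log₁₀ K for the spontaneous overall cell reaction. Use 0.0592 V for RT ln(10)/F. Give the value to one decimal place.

18.6

Cathode: Cu⁺/Cu; anode: H⁺/H₂. E°cell = +0.55 V, n = 2.
log K = nE°cell / 0.0592 = (2)(+0.55) / 0.0592 = 18.6.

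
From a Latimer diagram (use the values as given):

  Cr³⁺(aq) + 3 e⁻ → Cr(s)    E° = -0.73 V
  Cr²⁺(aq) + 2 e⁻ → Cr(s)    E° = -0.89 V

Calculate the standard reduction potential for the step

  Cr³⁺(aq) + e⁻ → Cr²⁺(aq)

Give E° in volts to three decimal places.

Sequential free energies add, so n₃E°₃ = n₁E°₁ + n₂E°₂.
With n₃ = 3, and the known step contributing 2×(-0.89) V, the unknown satisfies 1·E° = 3×(-0.73) − 2×(-0.89) = -0.410.
E° = -0.410 / 1 = -0.410 V.

-0.410 V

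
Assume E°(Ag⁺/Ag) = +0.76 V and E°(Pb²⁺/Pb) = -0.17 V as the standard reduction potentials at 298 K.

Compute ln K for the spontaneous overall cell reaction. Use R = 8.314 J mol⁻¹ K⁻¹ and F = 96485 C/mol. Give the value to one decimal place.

72.4

Cathode: Ag⁺/Ag; anode: Pb²⁺/Pb. E°cell = (+0.76) − (-0.17) = +0.93 V, with n = 2.
ΔG° = −nFE° = −RT ln K, so ln K = nFE°/(RT) = (2)(96485)(+0.93) / ((8.314)(298)) = 72.435.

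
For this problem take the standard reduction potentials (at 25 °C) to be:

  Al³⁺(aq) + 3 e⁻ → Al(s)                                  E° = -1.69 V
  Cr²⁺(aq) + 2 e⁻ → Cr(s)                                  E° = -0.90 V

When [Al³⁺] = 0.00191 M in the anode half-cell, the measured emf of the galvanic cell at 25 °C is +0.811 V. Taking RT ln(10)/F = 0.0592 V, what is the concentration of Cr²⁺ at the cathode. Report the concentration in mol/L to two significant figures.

0.079 M

Cr²⁺/Cr is the cathode, Al³⁺/Al the anode: E°cell = +0.79 V, n = 6.
Overall reaction: 3 Cr²⁺(aq) + 2 Al(s) → 3 Cr(s) + 2 Al³⁺(aq); Q = [Al³⁺]^2/[Cr²⁺]^3.
From E = E° − (0.0592/n) log Q: log Q = (E° − E)·n/0.0592 = (+0.79 − (+0.811))·6/0.0592 = -2.1284.
So 3·log[Cr²⁺] = 2·log(0.00191) − log Q = -5.4379 − (-2.1284) = -3.3095; log[Cr²⁺] = -3.3095 / 3 = -1.1032; [Cr²⁺] = 10^(-1.1032) ≈ 0.079 M.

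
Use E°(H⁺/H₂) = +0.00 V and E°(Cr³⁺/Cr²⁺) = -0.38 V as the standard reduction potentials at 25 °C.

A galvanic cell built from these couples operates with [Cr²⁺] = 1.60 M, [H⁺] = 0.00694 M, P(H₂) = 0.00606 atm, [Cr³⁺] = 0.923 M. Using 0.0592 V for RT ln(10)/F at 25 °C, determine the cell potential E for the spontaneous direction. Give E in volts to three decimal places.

H⁺/H₂ is the cathode (higher E°), Cr³⁺/Cr²⁺ the anode: E°cell = +0.00 − (-0.38) = +0.38 V, n = 2.
Overall: 2 H⁺(aq) + 2 Cr²⁺(aq) → H₂(g) + 2 Cr³⁺(aq)
Q = P(H₂)·[Cr³⁺]^2 / ([H⁺]^2·[Cr²⁺]^2); log Q = 1.622.
E = E° − (0.0592/n) log Q = +0.38 − (0.0592/2)(1.622) = +0.332 V.

+0.332 V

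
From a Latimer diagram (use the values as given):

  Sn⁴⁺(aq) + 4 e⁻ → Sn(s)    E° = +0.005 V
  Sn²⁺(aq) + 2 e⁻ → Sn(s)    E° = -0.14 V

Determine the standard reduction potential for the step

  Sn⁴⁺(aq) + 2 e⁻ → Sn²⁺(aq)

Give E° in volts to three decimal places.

+0.150 V

Sequential free energies add, so n₃E°₃ = n₁E°₁ + n₂E°₂.
With n₃ = 4, and the known step contributing 2×(-0.14) V, the unknown satisfies 2·E° = 4×(+0.005) − 2×(-0.14) = +0.300.
E° = +0.300 / 2 = +0.150 V.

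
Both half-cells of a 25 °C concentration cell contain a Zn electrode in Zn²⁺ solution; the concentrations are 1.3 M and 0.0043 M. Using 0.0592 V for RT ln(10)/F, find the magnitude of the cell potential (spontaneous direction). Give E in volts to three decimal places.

For a concentration cell E°cell = 0. The 1.3 M side is the cathode (reduction is favoured where [Zn²⁺] is higher).
With n = 2, E = −(0.0592/2) log([Zn²⁺]ₐₙ/[Zn²⁺]꜀ₐₜ) = −(0.0592/2) log(0.0043/1.3) = −(0.0592/2)(-2.480) = +0.073 V.

+0.073 V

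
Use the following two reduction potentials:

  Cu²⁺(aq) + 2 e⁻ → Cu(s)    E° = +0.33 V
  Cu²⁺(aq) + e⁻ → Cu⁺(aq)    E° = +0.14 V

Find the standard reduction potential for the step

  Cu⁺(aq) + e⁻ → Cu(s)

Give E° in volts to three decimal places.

Sequential free energies add, so n₃E°₃ = n₁E°₁ + n₂E°₂.
With n₃ = 2, and the known step contributing 1×(+0.14) V, the unknown satisfies 1·E° = 2×(+0.33) − 1×(+0.14) = +0.520.
E° = +0.520 / 1 = +0.520 V.

+0.520 V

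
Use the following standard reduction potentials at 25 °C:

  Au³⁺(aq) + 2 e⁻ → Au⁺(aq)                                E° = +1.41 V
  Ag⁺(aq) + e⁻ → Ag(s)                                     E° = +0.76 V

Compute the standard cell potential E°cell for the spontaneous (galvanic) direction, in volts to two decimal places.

+0.65 V

The Au³⁺/Au⁺ couple has the higher reduction potential, so it is the cathode; Ag⁺/Ag is oxidised at the anode.
E°cell = E°(cathode) − E°(anode) = (+1.41) − (+0.76) = +0.65 V.
Since E°cell > 0, the reaction is spontaneous under standard conditions.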